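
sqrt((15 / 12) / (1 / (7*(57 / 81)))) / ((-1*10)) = -sqrt(1995) / 180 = -0.25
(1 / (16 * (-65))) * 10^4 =-9.62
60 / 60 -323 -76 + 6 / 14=-2783 / 7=-397.57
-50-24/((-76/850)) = 4150/19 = 218.42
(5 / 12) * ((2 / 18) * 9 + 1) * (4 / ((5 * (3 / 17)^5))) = 2839714 / 729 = 3895.36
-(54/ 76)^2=-729/ 1444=-0.50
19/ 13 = 1.46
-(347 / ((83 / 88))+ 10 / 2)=-30951 / 83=-372.90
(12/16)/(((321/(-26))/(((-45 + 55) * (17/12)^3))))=-319345/184896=-1.73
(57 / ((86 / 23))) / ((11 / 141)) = 195.40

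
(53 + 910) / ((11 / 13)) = 12519 / 11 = 1138.09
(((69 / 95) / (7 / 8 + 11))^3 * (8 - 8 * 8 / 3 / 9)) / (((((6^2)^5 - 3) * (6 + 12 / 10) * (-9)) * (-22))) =6229504 / 416877266796006740625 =0.00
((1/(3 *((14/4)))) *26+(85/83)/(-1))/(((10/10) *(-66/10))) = -12655/57519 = -0.22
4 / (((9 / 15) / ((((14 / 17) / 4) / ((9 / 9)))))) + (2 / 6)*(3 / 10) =751 / 510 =1.47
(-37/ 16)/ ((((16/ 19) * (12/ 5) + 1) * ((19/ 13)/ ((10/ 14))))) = -12025/ 32144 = -0.37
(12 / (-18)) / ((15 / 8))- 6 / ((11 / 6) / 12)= -19616 / 495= -39.63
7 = 7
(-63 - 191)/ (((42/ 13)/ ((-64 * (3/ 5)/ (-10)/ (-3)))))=52832/ 525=100.63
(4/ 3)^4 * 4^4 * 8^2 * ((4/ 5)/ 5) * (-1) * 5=-16777216/ 405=-41425.22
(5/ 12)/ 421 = 5/ 5052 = 0.00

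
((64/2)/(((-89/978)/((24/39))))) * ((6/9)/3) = -166912/3471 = -48.09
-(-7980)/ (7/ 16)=18240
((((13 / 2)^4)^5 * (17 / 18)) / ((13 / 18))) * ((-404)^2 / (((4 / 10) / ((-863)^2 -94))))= 943956847484875736753358256897875 / 131072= 7201819209937101263071886000.00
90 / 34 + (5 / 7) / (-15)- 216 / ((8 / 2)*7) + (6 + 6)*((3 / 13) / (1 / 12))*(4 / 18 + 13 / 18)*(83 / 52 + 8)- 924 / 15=70727396 / 301665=234.46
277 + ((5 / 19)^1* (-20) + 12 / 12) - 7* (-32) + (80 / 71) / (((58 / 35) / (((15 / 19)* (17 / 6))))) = 19492342 / 39121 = 498.26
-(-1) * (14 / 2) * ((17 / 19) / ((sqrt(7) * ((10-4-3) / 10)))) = 170 * sqrt(7) / 57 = 7.89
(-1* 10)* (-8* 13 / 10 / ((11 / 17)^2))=30056 / 121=248.40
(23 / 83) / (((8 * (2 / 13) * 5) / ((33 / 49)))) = 9867 / 325360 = 0.03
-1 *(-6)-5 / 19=109 / 19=5.74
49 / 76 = 0.64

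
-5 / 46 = -0.11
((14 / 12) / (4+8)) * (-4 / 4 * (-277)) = 1939 / 72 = 26.93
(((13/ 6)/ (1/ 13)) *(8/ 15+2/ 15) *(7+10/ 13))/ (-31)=-1313/ 279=-4.71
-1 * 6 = -6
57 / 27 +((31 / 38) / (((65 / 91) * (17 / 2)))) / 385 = 1687954 / 799425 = 2.11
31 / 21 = 1.48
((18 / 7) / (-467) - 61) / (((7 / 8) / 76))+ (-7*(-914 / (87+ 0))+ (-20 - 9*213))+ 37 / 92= -1311727239643 / 183155532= -7161.82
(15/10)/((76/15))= 45/152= 0.30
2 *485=970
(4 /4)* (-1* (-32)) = 32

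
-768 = -768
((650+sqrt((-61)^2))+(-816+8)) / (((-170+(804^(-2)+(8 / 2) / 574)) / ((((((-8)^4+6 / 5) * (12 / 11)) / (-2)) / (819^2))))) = -11703407934656 / 6155931768581595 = -0.00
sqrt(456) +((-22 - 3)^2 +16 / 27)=2 * sqrt(114) +16891 / 27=646.95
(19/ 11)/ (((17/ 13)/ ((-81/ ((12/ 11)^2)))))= -89.90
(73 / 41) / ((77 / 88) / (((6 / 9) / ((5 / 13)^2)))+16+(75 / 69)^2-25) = -104420368 / 447146779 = -0.23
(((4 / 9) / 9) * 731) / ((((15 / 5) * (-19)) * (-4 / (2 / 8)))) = 731 / 18468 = 0.04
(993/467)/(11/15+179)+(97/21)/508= 70256491/3357838344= 0.02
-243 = -243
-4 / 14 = -2 / 7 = -0.29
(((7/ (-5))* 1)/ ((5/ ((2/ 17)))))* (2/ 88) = -7/ 9350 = -0.00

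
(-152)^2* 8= 184832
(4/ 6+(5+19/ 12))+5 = 49/ 4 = 12.25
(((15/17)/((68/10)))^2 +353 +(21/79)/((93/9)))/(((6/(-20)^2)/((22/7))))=317734382531500/4295401509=73970.82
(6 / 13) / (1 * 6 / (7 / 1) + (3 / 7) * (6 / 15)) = 35 / 78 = 0.45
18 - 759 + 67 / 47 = -34760 / 47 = -739.57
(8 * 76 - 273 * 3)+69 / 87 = -6096 / 29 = -210.21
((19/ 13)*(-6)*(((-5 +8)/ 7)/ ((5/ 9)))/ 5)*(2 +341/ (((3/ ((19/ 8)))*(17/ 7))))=-23684697/ 154700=-153.10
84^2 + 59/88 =620987/88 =7056.67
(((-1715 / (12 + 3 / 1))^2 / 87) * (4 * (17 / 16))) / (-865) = -2000033 / 2709180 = -0.74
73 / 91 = 0.80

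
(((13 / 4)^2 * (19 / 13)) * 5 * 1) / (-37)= -1235 / 592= -2.09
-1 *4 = -4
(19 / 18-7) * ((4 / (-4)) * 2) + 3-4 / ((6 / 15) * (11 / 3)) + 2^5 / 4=1996 / 99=20.16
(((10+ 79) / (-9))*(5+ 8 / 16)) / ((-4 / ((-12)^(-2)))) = 979 / 10368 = 0.09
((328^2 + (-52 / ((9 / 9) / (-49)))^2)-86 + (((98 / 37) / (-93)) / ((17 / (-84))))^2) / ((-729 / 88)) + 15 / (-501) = -36876928902104361893 / 46288027894743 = -796683.95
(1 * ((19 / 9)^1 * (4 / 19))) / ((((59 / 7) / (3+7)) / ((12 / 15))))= 224 / 531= 0.42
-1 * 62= -62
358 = 358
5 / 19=0.26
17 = 17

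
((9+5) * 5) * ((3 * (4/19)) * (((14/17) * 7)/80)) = 1029/323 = 3.19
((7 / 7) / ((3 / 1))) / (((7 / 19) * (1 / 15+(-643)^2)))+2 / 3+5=738006869 / 130236456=5.67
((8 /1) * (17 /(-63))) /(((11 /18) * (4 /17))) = -1156 /77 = -15.01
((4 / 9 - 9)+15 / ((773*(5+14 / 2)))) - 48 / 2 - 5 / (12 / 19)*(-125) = 13316107 / 13914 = 957.03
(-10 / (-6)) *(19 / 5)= 19 / 3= 6.33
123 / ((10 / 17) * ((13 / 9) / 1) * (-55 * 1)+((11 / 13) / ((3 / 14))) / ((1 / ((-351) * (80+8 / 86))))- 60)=-809217 / 731029942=-0.00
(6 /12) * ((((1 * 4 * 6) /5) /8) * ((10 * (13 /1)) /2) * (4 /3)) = 26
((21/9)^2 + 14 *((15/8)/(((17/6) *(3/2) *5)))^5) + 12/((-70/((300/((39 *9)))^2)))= 3859816318153/725626438992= 5.32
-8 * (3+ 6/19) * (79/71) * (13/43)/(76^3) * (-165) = 10675665/3182960104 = 0.00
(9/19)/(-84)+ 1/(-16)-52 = -110801/2128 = -52.07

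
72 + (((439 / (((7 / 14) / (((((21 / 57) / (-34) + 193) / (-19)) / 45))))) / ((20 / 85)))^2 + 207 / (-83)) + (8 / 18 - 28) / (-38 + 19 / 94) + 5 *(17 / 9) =5166374593524788009 / 7281764067600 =709494.92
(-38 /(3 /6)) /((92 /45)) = -37.17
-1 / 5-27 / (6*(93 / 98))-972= -151426 / 155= -976.94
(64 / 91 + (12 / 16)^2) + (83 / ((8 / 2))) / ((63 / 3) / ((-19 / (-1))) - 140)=47139 / 42224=1.12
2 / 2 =1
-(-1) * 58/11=58/11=5.27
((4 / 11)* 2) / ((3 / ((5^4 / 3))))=50.51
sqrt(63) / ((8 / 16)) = 6*sqrt(7) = 15.87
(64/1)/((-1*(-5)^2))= -64/25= -2.56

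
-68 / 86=-34 / 43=-0.79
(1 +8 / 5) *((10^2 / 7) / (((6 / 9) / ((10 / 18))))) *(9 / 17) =1950 / 119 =16.39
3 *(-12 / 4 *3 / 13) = -27 / 13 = -2.08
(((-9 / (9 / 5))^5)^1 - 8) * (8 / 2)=-12532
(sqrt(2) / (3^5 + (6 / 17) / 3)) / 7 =17*sqrt(2) / 28931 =0.00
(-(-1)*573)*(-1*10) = -5730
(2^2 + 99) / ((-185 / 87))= -8961 / 185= -48.44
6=6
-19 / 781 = -0.02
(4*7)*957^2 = 25643772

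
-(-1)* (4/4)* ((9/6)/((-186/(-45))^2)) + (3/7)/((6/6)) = 27789/53816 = 0.52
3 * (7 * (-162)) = -3402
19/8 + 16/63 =1325/504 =2.63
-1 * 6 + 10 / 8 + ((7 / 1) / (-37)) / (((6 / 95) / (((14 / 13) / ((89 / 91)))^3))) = -2738564981 / 313006236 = -8.75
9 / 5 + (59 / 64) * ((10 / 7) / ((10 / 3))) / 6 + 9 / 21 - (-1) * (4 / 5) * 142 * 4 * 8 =3259195 / 896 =3637.49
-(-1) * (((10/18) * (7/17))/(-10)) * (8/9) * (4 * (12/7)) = -64/459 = -0.14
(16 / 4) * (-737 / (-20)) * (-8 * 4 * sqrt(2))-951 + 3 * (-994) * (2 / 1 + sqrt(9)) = -15861-23584 * sqrt(2) / 5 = -22531.56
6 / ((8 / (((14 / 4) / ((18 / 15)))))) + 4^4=4131 / 16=258.19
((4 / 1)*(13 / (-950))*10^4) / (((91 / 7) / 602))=-481600 / 19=-25347.37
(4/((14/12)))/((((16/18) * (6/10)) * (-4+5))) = 45/7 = 6.43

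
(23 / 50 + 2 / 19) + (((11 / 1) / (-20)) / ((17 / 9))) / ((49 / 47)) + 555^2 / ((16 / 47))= 5728258028553 / 6330800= 904823.72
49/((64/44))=539/16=33.69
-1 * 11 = -11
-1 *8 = -8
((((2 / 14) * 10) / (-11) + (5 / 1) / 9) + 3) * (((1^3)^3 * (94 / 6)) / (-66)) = -55789 / 68607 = -0.81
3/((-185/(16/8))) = -6/185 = -0.03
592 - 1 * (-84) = 676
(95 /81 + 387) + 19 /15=389.44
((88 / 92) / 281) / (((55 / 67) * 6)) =67 / 96945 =0.00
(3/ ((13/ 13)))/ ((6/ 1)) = 1/ 2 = 0.50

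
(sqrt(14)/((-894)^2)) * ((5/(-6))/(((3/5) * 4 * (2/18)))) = -0.00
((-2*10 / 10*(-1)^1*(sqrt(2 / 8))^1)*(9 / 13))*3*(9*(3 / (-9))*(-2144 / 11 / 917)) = 1.32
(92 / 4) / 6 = 23 / 6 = 3.83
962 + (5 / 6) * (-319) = 4177 / 6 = 696.17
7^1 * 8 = 56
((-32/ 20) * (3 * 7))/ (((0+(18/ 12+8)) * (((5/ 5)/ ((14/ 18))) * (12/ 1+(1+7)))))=-196/ 1425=-0.14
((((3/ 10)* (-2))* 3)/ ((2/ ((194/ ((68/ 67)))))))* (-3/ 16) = 175473/ 5440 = 32.26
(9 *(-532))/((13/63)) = -301644/13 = -23203.38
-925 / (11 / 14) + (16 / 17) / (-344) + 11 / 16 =-151375101 / 128656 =-1176.59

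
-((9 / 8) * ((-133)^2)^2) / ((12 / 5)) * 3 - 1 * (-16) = -14080531933 / 32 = -440016622.91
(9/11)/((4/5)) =45/44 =1.02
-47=-47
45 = 45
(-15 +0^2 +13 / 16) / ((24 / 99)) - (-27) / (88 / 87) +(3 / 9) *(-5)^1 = -141491 / 4224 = -33.50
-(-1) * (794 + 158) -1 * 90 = 862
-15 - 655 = -670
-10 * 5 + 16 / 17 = -834 / 17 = -49.06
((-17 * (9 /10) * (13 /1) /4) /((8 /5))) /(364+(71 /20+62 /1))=-9945 /137456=-0.07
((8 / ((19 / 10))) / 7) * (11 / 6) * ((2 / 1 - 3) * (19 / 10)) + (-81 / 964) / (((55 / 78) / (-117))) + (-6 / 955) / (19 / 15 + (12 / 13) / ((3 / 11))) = 1142406376711 / 96442770270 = 11.85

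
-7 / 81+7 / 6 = 175 / 162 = 1.08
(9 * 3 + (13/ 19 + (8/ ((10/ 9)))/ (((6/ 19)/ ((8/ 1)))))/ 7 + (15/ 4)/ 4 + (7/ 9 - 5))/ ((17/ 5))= 4775567/ 325584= 14.67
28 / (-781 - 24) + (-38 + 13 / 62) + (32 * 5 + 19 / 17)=14944289 / 121210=123.29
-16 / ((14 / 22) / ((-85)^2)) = -1271600 / 7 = -181657.14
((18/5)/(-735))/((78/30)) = -6/3185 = -0.00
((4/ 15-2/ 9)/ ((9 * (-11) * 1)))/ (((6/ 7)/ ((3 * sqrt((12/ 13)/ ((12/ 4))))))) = -14 * sqrt(13)/ 57915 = -0.00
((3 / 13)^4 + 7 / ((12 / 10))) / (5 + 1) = 1000121 / 1028196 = 0.97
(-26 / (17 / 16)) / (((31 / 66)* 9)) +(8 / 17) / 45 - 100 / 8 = -866939 / 47430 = -18.28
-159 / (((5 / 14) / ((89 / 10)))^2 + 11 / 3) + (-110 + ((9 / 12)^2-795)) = -32386048001 / 34170352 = -947.78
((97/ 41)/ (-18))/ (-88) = 97/ 64944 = 0.00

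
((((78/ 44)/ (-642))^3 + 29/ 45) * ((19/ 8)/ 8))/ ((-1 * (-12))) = 57499086786077/ 3606476414238720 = 0.02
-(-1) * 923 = 923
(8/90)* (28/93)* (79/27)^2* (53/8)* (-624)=-963210976/1016955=-947.15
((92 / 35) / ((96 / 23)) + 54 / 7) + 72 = 67489 / 840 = 80.34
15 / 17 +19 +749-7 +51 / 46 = 596659 / 782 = 762.99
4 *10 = 40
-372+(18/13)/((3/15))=-4746/13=-365.08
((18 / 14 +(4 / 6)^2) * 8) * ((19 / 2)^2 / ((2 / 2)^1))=78698 / 63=1249.17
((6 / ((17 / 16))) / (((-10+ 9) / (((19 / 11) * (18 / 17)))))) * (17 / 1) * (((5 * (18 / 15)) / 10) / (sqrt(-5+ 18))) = -98496 * sqrt(13) / 12155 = -29.22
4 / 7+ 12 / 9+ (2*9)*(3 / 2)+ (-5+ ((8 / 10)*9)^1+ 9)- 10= 3161 / 105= 30.10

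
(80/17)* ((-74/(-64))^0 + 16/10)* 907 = 188656/17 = 11097.41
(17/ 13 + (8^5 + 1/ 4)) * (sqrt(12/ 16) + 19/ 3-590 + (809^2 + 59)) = 21429888172.69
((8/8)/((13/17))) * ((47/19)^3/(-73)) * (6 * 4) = -42359784/6509191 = -6.51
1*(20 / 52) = 5 / 13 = 0.38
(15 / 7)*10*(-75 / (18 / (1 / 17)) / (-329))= 625 / 39151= 0.02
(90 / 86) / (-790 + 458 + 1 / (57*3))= -7695 / 2441153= -0.00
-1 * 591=-591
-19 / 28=-0.68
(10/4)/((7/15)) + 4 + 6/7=143/14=10.21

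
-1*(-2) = 2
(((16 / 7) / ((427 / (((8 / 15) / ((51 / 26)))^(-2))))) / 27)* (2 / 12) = 7225 / 16164512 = 0.00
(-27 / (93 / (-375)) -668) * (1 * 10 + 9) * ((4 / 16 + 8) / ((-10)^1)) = 10867791 / 1240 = 8764.35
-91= -91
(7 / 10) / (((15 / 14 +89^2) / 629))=30821 / 554545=0.06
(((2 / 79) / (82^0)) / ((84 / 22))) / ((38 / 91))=143 / 9006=0.02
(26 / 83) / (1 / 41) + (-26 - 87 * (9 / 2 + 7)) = -168267 / 166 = -1013.66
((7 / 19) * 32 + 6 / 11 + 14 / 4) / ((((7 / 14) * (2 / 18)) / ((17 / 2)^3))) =292672323 / 1672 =175043.26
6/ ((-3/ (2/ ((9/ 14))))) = -56/ 9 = -6.22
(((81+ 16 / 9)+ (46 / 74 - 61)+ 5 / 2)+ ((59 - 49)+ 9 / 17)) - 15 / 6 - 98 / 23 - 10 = 2430622 / 130203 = 18.67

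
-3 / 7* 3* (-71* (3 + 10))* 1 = 8307 / 7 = 1186.71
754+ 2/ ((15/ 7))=11324/ 15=754.93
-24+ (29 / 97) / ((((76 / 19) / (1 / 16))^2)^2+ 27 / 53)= -24.00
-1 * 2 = -2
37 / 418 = 0.09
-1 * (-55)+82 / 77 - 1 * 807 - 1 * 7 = -757.94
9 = 9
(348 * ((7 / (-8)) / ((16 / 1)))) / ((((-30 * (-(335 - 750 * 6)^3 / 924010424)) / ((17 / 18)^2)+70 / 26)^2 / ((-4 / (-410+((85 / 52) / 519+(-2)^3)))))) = -0.00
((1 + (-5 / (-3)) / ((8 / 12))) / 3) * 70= 245 / 3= 81.67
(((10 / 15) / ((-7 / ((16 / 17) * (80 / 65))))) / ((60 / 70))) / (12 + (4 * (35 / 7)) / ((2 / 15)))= -128 / 161109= -0.00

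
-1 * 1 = -1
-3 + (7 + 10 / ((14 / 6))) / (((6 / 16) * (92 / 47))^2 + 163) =-29647565 / 10115203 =-2.93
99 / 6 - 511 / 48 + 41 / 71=21919 / 3408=6.43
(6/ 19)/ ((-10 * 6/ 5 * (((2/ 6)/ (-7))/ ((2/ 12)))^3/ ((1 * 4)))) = 343/ 76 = 4.51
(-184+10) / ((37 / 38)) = -6612 / 37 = -178.70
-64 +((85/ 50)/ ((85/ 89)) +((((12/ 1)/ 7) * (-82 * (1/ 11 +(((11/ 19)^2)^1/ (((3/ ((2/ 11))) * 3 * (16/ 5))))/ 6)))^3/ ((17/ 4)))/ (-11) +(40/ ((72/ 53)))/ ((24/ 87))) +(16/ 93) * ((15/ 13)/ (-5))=21154053100397502809475097/ 235992367887444936167400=89.64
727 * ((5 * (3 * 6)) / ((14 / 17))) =556155 / 7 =79450.71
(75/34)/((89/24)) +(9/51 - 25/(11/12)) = -441063/16643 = -26.50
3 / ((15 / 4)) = 4 / 5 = 0.80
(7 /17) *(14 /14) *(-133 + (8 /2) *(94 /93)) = -83951 /1581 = -53.10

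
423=423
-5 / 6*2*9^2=-135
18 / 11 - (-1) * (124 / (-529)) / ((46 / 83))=162400 / 133837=1.21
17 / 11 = 1.55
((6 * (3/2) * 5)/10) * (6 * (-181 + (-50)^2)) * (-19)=-1189647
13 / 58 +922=53489 / 58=922.22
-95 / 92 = -1.03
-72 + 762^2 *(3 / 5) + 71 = 1741927 / 5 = 348385.40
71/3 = 23.67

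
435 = 435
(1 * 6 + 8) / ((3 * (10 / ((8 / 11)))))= 56 / 165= 0.34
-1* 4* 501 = -2004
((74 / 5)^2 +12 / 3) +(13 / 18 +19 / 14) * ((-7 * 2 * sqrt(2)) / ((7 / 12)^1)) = 5576 / 25 - 1048 * sqrt(2) / 21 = 152.46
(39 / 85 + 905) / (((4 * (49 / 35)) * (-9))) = -19241 / 1071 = -17.97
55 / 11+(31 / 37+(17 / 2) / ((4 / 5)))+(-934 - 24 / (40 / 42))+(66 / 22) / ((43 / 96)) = -59569553 / 63640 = -936.04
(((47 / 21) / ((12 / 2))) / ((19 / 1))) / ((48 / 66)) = 517 / 19152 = 0.03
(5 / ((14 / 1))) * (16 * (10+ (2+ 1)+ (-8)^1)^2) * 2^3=8000 / 7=1142.86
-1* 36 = -36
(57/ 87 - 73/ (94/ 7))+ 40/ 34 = -167041/ 46342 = -3.60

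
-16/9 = -1.78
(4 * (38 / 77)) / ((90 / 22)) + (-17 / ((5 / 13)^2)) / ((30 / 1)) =-52733 / 15750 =-3.35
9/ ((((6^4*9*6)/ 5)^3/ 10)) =625/ 19042491875328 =0.00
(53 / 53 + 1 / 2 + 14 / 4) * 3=15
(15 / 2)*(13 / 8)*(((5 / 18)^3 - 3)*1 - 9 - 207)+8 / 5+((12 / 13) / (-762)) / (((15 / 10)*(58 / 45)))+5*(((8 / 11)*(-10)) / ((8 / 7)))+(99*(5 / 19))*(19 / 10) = -2649.52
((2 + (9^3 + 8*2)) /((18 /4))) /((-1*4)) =-83 /2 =-41.50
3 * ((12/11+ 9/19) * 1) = 4.69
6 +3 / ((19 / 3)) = 123 / 19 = 6.47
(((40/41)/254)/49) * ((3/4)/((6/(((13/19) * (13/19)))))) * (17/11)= 0.00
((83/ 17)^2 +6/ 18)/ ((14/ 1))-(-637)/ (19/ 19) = 3876431/ 6069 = 638.73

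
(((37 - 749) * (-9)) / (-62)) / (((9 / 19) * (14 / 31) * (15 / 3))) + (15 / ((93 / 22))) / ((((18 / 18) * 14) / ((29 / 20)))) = -417773 / 4340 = -96.26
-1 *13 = -13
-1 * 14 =-14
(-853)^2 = 727609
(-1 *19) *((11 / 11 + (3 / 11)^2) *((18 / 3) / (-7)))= 14820 / 847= 17.50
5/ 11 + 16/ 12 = 59/ 33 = 1.79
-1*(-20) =20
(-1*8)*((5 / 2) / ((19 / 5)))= -100 / 19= -5.26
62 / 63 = 0.98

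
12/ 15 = 4/ 5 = 0.80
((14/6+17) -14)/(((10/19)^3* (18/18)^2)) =13718/375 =36.58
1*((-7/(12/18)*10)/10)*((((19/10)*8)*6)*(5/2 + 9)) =-55062/5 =-11012.40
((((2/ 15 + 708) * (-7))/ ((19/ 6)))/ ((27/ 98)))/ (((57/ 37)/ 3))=-539215208/ 48735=-11064.23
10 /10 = 1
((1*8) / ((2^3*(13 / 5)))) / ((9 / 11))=55 / 117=0.47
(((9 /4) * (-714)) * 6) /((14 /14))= -9639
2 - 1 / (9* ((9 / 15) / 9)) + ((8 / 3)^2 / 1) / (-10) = -17 / 45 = -0.38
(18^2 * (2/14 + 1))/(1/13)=33696/7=4813.71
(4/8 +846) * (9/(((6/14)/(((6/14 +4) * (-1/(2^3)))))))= -9840.56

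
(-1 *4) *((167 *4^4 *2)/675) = -342016/675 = -506.69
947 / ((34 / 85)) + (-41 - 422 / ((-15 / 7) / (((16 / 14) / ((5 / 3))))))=123077 / 50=2461.54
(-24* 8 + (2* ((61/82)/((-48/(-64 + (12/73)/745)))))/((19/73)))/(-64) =1284058343/445712640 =2.88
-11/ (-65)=11/ 65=0.17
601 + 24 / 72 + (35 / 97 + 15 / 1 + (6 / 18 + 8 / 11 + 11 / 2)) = 3990077 / 6402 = 623.25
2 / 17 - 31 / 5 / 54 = 13 / 4590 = 0.00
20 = 20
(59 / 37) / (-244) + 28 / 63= 35581 / 81252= 0.44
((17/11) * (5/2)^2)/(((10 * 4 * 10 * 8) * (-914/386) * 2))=-3281/5147648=-0.00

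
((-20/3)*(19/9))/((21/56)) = -3040/81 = -37.53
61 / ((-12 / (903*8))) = -36722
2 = 2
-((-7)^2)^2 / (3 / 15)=-12005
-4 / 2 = -2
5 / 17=0.29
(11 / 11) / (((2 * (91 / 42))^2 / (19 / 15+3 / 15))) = 0.08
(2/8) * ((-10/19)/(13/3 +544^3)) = -3/3670553494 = -0.00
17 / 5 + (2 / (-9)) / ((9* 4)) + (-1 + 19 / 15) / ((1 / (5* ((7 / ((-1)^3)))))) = -4811 / 810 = -5.94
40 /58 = 20 /29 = 0.69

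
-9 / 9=-1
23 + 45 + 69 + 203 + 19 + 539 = 898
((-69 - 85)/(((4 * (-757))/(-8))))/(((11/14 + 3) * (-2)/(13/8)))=7007/80242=0.09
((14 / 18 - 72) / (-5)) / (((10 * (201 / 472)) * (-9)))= -151276 / 407025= -0.37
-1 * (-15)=15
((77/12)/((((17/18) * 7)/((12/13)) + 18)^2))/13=299376/384009925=0.00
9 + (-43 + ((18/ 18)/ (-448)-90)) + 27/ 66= -609067/ 4928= -123.59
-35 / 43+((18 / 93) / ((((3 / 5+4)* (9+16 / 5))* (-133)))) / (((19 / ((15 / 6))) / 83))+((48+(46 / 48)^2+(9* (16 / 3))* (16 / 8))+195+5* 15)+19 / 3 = 420.44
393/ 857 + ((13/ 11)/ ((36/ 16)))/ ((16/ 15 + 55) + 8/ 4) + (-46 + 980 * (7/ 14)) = 842189251/ 1894827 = 444.47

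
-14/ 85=-0.16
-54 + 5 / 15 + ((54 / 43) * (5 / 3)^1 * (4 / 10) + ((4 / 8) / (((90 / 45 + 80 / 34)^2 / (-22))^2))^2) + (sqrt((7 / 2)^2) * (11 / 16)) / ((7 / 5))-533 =-583.66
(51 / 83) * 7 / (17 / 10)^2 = 2100 / 1411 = 1.49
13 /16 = 0.81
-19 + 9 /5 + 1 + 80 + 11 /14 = 4521 /70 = 64.59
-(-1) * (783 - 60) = 723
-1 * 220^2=-48400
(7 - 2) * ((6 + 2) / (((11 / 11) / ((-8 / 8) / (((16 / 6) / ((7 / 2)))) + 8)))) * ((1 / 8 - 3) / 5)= -2461 / 16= -153.81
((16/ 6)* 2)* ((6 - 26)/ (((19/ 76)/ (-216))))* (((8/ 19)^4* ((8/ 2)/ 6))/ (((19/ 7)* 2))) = 880803840/ 2476099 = 355.72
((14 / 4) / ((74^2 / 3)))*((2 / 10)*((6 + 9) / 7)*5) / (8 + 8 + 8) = 15 / 87616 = 0.00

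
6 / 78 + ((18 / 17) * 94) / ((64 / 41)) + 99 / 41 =9605035 / 144976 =66.25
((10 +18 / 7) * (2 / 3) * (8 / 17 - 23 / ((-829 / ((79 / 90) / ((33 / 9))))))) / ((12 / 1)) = 4438898 / 13317885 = 0.33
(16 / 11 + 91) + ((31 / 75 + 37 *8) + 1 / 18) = 1925171 / 4950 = 388.92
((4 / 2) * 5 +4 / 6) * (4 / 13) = 128 / 39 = 3.28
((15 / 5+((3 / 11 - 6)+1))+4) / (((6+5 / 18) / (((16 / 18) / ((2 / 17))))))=3400 / 1243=2.74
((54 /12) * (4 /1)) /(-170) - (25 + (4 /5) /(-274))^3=-85347624032164 /5464125125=-15619.63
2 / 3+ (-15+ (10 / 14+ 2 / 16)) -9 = -3779 / 168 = -22.49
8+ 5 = 13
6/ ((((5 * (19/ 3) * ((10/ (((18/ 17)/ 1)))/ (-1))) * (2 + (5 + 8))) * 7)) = -54/ 282625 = -0.00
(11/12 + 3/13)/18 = 179/2808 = 0.06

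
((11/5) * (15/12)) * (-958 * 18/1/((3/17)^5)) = -7481226533/27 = -277082464.19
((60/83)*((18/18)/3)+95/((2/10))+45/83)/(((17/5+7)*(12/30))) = 493625/4316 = 114.37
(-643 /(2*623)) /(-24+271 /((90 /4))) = 28935 /670348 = 0.04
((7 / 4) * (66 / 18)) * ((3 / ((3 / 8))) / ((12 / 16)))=616 / 9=68.44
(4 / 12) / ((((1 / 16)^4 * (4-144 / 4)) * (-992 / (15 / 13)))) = 320 / 403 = 0.79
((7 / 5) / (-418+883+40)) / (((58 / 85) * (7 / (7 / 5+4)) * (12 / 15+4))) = 153 / 234320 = 0.00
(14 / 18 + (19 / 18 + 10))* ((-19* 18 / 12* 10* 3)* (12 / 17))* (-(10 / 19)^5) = 639000000 / 2215457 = 288.43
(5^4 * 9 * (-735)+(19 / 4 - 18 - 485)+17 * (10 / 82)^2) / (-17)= 27802886033 / 114308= 243227.82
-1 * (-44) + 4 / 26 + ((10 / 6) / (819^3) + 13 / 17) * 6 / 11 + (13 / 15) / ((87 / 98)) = 678458101895108 / 14895713617785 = 45.55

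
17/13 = 1.31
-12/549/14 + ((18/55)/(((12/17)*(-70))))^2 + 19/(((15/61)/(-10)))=-8383503884017/10850070000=-772.67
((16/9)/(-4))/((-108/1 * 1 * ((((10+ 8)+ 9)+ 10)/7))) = 7/8991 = 0.00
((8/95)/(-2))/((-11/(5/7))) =4/1463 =0.00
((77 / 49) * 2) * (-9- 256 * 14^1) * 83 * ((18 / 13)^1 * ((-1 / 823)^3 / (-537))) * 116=-0.00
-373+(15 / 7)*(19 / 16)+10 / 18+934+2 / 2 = 569621 / 1008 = 565.10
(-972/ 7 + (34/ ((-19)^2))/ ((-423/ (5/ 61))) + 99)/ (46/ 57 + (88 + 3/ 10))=-25988535470/ 58101501003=-0.45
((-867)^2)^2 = 565036352721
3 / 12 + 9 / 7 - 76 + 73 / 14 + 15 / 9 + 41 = -319 / 12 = -26.58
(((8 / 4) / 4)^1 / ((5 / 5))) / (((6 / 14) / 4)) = 14 / 3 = 4.67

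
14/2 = 7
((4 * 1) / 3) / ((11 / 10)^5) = 400000 / 483153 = 0.83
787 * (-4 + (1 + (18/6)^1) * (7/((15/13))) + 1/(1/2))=262858/15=17523.87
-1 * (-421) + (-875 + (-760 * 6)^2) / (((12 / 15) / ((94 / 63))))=4886343421 / 126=38780503.34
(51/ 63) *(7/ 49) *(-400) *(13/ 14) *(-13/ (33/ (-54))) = -3447600/ 3773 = -913.76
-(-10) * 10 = 100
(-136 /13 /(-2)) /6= 0.87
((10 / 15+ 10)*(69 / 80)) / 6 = 23 / 15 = 1.53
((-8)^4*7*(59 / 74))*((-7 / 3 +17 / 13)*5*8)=-1353318400 / 1443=-937850.59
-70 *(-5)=350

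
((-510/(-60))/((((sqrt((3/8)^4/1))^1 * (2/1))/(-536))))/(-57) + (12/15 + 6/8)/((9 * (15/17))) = 4863071/17100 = 284.39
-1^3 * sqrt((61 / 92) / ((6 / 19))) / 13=-sqrt(159942) / 3588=-0.11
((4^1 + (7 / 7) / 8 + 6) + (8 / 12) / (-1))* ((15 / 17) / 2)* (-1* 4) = -1135 / 68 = -16.69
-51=-51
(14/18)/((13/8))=56/117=0.48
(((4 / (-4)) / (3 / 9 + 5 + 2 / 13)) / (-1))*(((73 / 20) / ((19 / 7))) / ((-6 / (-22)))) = 73073 / 81320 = 0.90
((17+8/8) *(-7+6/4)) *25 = -2475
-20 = -20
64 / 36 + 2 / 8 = 73 / 36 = 2.03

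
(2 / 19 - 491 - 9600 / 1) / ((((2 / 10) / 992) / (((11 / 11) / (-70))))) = 95096592 / 133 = 715011.97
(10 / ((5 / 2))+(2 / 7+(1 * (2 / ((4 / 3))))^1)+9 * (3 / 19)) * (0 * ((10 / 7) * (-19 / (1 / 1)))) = 0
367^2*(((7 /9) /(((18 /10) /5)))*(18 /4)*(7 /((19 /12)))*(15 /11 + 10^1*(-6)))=-70947430750 /209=-339461391.15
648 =648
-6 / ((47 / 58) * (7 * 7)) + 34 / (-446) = -116755 / 513569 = -0.23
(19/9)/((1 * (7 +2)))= 0.23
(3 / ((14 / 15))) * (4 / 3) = 30 / 7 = 4.29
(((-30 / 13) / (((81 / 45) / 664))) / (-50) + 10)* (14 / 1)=14756 / 39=378.36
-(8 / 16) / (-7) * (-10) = -5 / 7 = -0.71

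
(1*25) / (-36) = -25 / 36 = -0.69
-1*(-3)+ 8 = 11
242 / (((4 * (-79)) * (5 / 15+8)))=-363 / 3950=-0.09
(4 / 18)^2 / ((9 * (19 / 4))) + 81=1121947 / 13851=81.00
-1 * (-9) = 9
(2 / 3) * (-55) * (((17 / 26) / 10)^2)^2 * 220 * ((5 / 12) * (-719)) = 7266243479 / 164511360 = 44.17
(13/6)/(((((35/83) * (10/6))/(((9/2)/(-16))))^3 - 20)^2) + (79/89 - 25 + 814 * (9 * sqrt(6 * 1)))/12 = -172139732258115403508717963/85741728319800048029397600 + 1221 * sqrt(6)/2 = 1493.41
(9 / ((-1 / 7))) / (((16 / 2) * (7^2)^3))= -9 / 134456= -0.00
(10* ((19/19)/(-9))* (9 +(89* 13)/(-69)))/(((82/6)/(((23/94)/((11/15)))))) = 13400/63591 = 0.21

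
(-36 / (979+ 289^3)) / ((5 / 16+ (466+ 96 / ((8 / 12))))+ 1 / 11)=-0.00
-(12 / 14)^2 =-36 / 49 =-0.73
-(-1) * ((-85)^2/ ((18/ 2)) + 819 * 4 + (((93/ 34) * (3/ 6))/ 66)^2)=4078.78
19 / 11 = 1.73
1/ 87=0.01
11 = 11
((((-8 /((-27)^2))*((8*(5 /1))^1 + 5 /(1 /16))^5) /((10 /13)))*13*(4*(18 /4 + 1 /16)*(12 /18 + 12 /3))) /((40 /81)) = -795884544000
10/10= 1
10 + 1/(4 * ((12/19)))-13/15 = 2287/240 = 9.53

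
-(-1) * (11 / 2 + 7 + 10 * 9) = 205 / 2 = 102.50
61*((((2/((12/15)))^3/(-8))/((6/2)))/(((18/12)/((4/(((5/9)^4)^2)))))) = -291761109/25000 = -11670.44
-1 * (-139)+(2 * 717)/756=17753/126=140.90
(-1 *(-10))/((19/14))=140/19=7.37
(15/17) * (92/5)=16.24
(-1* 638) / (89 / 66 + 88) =-42108 / 5897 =-7.14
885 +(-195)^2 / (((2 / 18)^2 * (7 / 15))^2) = 56133498990 / 49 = 1145581612.04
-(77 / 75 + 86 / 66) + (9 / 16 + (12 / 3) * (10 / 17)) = 131441 / 224400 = 0.59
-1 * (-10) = 10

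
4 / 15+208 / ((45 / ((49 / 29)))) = 2108 / 261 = 8.08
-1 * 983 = -983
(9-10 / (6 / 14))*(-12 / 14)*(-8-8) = -1376 / 7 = -196.57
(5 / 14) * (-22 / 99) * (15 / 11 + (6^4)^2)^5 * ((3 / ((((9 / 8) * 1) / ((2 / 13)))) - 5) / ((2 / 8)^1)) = 285452904661584913320688570633355430540 / 14655641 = 19477340135554965717343140000000.00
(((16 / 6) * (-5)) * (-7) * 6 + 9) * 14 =7966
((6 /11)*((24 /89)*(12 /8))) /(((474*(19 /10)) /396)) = 12960 /133589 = 0.10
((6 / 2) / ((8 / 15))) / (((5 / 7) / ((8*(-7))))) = -441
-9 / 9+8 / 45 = -37 / 45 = -0.82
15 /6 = 5 /2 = 2.50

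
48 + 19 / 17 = 835 / 17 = 49.12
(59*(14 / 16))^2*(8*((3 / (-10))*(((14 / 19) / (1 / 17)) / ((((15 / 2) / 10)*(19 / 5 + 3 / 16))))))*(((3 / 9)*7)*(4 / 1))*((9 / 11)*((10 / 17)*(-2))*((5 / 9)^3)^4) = 1305918906250000000 / 6276619875574917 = 208.06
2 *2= 4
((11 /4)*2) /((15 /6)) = 11 /5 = 2.20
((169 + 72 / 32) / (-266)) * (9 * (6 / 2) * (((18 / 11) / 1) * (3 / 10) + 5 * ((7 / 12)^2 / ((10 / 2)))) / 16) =-2705613 / 2996224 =-0.90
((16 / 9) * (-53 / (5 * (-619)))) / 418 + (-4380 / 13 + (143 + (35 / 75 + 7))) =-2822279011 / 15136407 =-186.46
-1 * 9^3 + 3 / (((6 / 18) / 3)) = -702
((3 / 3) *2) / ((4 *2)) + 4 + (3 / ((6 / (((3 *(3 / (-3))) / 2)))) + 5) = 17 / 2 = 8.50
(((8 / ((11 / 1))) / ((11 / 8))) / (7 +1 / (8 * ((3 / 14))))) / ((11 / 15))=11520 / 121121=0.10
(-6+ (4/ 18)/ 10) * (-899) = 241831/ 45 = 5374.02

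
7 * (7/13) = 49/13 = 3.77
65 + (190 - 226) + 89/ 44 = 1365/ 44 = 31.02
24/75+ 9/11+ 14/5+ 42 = 12633/275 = 45.94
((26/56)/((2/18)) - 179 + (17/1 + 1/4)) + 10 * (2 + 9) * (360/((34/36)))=4970849/119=41771.84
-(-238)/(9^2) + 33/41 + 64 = 224975/3321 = 67.74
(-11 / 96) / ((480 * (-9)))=11 / 414720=0.00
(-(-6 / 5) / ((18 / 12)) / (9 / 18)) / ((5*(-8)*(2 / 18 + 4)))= -9 / 925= -0.01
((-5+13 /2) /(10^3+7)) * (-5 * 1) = -15 /2014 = -0.01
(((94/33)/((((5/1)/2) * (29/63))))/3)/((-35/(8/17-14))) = 0.32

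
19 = 19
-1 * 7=-7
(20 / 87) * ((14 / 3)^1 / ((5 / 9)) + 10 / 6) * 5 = 3020 / 261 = 11.57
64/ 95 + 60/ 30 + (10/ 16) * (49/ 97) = 2.99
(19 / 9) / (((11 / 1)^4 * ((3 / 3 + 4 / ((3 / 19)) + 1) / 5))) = 95 / 3601686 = 0.00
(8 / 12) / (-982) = -1 / 1473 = -0.00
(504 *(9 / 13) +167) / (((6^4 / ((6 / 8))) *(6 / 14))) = 46949 / 67392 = 0.70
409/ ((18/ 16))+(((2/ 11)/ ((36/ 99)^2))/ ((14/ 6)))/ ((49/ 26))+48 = 5085749/ 12348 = 411.87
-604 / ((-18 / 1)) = 302 / 9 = 33.56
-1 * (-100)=100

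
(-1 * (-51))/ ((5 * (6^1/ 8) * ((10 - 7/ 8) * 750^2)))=136/ 51328125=0.00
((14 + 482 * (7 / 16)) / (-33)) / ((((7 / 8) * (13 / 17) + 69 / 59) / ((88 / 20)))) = -16.31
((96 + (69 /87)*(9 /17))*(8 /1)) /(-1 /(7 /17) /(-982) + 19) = 871348240 /21465713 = 40.59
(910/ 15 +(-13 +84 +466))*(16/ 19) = 28688/ 57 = 503.30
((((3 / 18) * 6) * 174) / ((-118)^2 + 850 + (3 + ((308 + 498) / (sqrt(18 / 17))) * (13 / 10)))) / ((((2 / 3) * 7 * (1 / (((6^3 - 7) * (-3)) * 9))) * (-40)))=139910820885 / 391181107972 - 23148359091 * sqrt(34) / 5476535511608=0.33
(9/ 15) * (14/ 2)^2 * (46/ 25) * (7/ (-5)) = -47334/ 625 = -75.73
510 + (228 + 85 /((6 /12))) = 908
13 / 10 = 1.30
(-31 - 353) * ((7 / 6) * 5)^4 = -12005000 / 27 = -444629.63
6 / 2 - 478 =-475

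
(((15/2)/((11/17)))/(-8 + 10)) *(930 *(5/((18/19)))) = 1251625/44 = 28446.02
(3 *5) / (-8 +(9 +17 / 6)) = 90 / 23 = 3.91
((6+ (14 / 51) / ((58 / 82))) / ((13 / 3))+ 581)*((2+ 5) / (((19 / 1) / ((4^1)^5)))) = 26758695936 / 121771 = 219746.05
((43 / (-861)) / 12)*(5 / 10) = -43 / 20664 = -0.00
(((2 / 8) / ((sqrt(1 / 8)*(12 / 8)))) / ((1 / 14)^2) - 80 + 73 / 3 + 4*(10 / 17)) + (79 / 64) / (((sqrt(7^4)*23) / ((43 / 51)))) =-196112635 / 3678528 + 196*sqrt(2) / 3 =39.08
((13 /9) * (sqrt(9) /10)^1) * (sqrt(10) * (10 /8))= 13 * sqrt(10) /24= 1.71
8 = 8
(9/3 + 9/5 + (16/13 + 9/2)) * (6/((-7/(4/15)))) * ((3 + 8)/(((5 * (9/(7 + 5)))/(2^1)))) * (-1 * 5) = 481888/6825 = 70.61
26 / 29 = 0.90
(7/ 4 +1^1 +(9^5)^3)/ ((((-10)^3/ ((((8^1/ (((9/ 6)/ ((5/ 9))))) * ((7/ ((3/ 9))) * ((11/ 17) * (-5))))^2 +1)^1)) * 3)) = -2781286161387808.68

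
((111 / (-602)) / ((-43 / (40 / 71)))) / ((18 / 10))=3700 / 2756859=0.00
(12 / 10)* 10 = 12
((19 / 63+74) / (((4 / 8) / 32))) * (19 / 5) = 5692096 / 315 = 18070.15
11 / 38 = 0.29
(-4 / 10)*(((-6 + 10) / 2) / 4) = -1 / 5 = -0.20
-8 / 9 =-0.89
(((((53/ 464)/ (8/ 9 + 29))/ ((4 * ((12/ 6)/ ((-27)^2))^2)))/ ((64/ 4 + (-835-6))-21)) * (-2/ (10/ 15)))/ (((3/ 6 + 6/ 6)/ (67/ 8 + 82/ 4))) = 6506432163/ 750893056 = 8.66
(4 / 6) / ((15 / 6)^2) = 8 / 75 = 0.11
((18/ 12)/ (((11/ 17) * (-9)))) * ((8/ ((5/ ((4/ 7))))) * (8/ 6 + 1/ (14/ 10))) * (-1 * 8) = 93568/ 24255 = 3.86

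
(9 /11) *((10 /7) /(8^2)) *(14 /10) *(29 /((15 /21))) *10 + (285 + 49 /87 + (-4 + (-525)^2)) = 4224840245 /15312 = 275916.94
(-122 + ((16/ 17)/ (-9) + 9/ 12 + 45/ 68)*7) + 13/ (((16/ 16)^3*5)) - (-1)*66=-33851/ 765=-44.25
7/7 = 1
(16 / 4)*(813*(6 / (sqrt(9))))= 6504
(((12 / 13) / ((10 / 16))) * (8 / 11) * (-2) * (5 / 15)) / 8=-64 / 715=-0.09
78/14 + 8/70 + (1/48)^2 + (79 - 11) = 5942051/80640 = 73.69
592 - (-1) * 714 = 1306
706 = 706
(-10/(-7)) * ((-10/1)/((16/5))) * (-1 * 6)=26.79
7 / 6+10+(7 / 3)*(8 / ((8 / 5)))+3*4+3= 227 / 6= 37.83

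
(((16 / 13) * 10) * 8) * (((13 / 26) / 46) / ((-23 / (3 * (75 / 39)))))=-24000 / 89401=-0.27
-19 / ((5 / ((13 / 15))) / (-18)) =1482 / 25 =59.28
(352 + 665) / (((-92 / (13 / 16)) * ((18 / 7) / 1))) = -3.49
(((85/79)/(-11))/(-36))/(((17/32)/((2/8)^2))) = 5/15642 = 0.00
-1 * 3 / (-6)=1 / 2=0.50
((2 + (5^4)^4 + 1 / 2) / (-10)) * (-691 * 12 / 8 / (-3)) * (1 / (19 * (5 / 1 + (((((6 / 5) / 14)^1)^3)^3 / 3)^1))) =-3324072651559931882201171875 / 59899885391622272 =-55493806537.81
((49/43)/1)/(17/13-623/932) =1.78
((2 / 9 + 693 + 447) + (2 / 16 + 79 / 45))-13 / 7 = 2873419 / 2520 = 1140.25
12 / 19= 0.63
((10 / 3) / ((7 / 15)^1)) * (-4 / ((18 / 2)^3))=-200 / 5103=-0.04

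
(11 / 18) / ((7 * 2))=11 / 252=0.04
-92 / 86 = -46 / 43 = -1.07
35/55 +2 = 2.64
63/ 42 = 3/ 2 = 1.50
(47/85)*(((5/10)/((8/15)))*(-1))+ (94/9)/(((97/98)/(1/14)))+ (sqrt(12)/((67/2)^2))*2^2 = 0.25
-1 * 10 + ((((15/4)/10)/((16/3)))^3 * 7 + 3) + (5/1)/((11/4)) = -5.18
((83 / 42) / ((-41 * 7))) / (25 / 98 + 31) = -83 / 376749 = -0.00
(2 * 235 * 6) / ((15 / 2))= 376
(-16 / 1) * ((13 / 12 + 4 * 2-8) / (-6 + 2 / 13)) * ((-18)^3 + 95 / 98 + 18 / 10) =-482718587 / 27930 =-17283.16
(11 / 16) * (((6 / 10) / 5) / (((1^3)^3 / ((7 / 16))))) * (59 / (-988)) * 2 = -13629 / 3161600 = -0.00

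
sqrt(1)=1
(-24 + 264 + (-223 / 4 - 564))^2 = 2307361 / 16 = 144210.06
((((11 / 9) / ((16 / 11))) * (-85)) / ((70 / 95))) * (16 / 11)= -17765 / 126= -140.99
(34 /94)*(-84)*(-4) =5712 /47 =121.53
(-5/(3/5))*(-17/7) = 425/21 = 20.24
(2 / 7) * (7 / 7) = 2 / 7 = 0.29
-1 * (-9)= 9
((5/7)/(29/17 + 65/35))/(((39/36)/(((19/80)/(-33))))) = -0.00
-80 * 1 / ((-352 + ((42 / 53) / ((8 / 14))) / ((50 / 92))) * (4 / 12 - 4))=-318000 / 5093209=-0.06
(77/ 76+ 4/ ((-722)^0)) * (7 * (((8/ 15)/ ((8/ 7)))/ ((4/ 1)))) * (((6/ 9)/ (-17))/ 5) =-6223/ 193800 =-0.03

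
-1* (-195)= 195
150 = 150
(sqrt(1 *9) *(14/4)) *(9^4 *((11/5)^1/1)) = 1515591/10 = 151559.10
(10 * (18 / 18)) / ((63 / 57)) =190 / 21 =9.05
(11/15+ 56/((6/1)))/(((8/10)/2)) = 151/6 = 25.17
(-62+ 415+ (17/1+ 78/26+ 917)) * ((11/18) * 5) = 11825/3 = 3941.67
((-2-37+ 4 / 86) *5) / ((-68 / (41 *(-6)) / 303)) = -312127875 / 1462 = -213493.76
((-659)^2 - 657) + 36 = 433660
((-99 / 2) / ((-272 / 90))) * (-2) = -4455 / 136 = -32.76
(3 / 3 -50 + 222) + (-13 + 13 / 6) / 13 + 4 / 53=54773 / 318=172.24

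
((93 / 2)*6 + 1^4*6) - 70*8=-275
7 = 7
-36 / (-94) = 0.38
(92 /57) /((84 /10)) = 230 /1197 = 0.19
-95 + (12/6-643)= -736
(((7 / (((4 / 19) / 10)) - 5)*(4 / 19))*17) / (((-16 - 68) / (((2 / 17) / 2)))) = -655 / 798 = -0.82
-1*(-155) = 155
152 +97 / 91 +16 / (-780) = 208907 / 1365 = 153.05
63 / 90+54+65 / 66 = 9188 / 165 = 55.68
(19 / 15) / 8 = 19 / 120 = 0.16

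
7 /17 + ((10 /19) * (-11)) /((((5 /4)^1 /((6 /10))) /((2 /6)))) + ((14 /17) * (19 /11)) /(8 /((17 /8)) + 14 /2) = -1243213 /3250995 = -0.38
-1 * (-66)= 66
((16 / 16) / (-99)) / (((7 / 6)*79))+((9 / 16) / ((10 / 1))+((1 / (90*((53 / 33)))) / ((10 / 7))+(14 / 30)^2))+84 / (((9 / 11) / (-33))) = -7863825166189 / 2321272800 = -3387.72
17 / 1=17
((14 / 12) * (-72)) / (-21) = 4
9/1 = 9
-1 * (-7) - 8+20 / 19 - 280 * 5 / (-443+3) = 676 / 209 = 3.23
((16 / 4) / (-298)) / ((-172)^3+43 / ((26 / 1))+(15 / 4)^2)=416 / 157700693335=0.00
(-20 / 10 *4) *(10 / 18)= -40 / 9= -4.44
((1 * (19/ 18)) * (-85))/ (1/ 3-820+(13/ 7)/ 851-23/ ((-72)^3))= 199491828480/ 1822473300173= 0.11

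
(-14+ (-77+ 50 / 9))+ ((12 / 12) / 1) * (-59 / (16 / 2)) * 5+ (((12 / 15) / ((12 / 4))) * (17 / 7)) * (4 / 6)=-307157 / 2520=-121.89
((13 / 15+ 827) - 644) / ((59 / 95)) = 52402 / 177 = 296.06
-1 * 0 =0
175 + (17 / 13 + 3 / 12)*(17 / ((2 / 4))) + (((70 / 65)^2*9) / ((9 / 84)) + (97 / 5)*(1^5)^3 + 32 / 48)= 1751423 / 5070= 345.45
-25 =-25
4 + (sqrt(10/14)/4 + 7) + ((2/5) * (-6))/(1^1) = sqrt(35)/28 + 43/5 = 8.81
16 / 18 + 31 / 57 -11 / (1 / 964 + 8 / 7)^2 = -2631646577 / 377358753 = -6.97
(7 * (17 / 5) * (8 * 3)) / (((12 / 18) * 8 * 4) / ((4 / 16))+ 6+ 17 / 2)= 17136 / 2995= 5.72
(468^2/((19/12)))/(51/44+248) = 115644672/208297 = 555.19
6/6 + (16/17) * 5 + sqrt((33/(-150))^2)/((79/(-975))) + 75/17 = 19883/2686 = 7.40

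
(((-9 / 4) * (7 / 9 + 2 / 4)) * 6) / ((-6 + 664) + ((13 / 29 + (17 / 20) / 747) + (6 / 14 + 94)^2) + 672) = -366213015 / 217545487597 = -0.00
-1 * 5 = -5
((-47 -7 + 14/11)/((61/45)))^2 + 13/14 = 9542793133/6303374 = 1513.92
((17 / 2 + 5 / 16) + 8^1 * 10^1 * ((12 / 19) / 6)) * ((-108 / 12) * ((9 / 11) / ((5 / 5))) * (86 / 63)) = -2027493 / 11704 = -173.23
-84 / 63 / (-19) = 4 / 57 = 0.07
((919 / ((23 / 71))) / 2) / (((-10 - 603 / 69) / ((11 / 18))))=-46.26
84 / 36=7 / 3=2.33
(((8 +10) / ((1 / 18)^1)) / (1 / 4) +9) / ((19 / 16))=20880 / 19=1098.95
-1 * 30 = -30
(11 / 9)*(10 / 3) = 110 / 27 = 4.07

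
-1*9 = -9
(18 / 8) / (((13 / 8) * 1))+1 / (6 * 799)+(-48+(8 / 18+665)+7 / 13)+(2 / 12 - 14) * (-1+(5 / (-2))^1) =249705955 / 373932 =667.78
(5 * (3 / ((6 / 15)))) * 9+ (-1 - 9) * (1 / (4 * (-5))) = 338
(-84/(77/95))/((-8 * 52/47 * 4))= 13395/4576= 2.93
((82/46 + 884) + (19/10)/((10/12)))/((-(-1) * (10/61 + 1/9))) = 280339164/86825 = 3228.78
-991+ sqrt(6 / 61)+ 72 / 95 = -94073 / 95+ sqrt(366) / 61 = -989.93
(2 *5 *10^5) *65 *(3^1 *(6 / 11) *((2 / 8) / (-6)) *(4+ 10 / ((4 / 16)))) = -195000000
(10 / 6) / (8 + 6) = 5 / 42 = 0.12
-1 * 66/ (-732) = 0.09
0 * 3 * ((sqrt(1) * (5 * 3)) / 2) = 0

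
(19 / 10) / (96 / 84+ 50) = 133 / 3580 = 0.04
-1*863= -863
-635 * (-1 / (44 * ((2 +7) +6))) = 127 / 132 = 0.96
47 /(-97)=-47 /97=-0.48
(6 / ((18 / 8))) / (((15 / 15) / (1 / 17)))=8 / 51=0.16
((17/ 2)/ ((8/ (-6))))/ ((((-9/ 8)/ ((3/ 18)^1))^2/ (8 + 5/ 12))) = -1717/ 1458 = -1.18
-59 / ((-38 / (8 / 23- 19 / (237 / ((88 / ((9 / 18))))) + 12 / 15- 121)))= -215416729 / 1035690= -207.99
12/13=0.92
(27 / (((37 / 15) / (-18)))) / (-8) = 3645 / 148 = 24.63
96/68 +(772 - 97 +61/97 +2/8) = 4467409/6596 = 677.29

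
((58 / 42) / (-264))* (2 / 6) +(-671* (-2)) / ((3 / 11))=81840499 / 16632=4920.66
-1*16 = -16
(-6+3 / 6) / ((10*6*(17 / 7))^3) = -0.00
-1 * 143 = -143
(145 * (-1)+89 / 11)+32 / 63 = -94526 / 693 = -136.40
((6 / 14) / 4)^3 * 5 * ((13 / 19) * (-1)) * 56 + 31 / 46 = 75079 / 171304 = 0.44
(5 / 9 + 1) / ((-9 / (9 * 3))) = -14 / 3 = -4.67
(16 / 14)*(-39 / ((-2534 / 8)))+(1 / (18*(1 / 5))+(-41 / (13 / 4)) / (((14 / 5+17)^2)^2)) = 9268114797413 / 22150767632994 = 0.42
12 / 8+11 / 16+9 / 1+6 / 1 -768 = -12013 / 16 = -750.81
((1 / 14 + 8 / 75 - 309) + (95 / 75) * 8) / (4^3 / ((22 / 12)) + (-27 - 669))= 383317 / 848400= 0.45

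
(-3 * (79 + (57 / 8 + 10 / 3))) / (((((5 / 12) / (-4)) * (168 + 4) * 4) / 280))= 45087 / 43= 1048.53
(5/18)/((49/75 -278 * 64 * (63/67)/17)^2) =0.00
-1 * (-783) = 783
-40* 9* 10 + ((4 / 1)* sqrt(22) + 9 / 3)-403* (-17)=4* sqrt(22) + 3254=3272.76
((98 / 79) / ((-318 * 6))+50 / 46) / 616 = 1883023 / 1067785488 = 0.00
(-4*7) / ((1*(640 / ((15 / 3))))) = -7 / 32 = -0.22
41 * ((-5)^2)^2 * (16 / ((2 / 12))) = 2460000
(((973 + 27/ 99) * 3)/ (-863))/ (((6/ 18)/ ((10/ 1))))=-963540/ 9493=-101.50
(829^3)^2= 324584056305938521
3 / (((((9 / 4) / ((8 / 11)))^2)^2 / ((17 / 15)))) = 17825792 / 480298005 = 0.04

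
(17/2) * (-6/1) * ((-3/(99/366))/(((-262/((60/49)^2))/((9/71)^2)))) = -907167600/17441058481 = -0.05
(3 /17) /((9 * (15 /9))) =0.01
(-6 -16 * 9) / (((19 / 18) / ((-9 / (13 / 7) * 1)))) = 170100 / 247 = 688.66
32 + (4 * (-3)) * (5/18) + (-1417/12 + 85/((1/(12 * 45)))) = 549727/12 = 45810.58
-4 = -4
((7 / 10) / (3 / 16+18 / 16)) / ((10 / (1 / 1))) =4 / 75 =0.05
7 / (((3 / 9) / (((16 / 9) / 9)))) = 112 / 27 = 4.15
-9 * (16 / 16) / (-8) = 1.12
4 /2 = 2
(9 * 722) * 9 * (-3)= -175446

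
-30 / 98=-15 / 49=-0.31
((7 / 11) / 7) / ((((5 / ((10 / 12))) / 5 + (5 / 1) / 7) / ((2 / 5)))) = 14 / 737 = 0.02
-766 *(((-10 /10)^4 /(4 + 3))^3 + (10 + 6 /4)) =-3022253 /343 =-8811.23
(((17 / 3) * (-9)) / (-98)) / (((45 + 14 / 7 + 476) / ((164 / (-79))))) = -4182 / 2024533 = -0.00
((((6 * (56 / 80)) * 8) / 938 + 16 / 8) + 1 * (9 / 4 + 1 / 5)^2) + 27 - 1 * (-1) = 965827 / 26800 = 36.04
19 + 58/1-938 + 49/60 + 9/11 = -567181/660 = -859.37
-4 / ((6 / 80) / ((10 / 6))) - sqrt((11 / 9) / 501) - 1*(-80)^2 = -58400 / 9 - sqrt(5511) / 1503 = -6488.94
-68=-68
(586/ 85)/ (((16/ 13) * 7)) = 3809/ 4760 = 0.80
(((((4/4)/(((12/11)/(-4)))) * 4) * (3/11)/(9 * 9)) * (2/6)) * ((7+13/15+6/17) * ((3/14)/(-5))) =4192/722925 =0.01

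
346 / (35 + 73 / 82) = 28372 / 2943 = 9.64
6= 6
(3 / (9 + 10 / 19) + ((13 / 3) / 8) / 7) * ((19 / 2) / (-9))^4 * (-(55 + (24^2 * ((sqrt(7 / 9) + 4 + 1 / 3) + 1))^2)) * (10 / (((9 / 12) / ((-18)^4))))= -10765918215162845 / 1629 - 1018822137610240 * sqrt(7) / 1267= -8736418272652.39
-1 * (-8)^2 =-64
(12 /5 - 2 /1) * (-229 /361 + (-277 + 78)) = -144136 /1805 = -79.85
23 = 23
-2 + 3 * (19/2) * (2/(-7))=-71/7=-10.14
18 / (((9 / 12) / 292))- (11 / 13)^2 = 1184231 / 169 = 7007.28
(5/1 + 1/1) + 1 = 7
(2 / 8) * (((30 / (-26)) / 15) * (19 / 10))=-19 / 520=-0.04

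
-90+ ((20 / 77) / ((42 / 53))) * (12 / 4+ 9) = -86.07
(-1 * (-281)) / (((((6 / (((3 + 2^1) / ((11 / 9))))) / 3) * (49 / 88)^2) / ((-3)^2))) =40059360 / 2401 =16684.45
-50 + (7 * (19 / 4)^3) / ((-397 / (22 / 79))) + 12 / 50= -1261701879 / 25090400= -50.29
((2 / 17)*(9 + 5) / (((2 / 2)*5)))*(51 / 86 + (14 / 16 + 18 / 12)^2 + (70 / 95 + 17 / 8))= 665819 / 222224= 3.00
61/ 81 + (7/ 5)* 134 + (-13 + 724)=899.35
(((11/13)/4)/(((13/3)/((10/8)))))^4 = 741200625/53459728531456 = 0.00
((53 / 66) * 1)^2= 2809 / 4356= 0.64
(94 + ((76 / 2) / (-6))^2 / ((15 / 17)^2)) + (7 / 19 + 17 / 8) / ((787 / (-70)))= 17598478723 / 121119300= 145.30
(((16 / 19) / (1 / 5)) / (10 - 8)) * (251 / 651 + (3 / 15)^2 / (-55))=0.81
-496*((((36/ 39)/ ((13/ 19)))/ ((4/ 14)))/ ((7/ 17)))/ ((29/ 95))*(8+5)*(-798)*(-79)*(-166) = 955646173480320/ 377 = 2534870486685.20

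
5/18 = 0.28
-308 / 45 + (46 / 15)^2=2.56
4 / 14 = 2 / 7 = 0.29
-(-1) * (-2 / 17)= -2 / 17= -0.12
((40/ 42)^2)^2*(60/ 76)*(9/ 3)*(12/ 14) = 1600000/ 957999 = 1.67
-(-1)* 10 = 10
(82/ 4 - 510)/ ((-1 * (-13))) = -979/ 26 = -37.65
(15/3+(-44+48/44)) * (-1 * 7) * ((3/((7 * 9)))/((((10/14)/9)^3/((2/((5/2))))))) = 139026132/6875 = 20221.98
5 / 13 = 0.38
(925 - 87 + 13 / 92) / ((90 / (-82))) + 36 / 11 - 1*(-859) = 1497247 / 15180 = 98.63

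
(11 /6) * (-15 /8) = -3.44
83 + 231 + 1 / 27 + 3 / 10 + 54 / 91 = 7737841 / 24570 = 314.93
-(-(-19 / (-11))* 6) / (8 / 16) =228 / 11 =20.73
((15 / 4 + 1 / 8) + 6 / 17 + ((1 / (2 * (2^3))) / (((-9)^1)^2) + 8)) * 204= 269423 / 108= 2494.66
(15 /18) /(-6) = -5 /36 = -0.14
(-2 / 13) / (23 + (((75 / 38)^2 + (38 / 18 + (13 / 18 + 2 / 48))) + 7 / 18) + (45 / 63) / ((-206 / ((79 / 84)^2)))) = -7346170944 / 1439964353243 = -0.01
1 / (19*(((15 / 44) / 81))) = 1188 / 95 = 12.51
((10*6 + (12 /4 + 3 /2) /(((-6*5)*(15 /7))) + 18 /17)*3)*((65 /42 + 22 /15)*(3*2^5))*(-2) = -1575121752 /14875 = -105890.54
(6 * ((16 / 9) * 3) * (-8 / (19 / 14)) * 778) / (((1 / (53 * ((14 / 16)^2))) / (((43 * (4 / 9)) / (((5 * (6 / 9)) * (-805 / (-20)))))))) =-848256.66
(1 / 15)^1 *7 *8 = 56 / 15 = 3.73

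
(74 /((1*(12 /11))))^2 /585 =165649 /21060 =7.87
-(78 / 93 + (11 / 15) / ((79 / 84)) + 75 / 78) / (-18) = 821393 / 5730660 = 0.14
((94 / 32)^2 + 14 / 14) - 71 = -15711 / 256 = -61.37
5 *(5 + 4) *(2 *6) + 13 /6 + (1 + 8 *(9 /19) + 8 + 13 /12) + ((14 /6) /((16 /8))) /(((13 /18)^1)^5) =15858012583 /28218268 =561.98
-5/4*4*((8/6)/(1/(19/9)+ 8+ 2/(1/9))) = -0.25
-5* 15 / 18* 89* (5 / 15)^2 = -2225 / 54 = -41.20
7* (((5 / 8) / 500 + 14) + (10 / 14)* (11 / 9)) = 749663 / 7200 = 104.12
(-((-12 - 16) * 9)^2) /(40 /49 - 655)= 1037232 /10685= 97.07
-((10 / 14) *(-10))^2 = -2500 / 49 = -51.02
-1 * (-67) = 67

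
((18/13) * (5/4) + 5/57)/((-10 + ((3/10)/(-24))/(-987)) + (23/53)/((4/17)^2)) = -939854300/1117156547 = -0.84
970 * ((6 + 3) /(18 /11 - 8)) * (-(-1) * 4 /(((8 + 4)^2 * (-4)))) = 1067 /112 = 9.53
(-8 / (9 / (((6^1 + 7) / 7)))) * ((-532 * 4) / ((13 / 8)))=19456 / 9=2161.78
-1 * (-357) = 357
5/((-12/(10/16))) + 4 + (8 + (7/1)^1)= 1799/96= 18.74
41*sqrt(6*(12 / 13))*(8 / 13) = 1968*sqrt(26) / 169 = 59.38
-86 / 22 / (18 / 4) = -86 / 99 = -0.87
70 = 70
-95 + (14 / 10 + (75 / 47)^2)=-1005687 / 11045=-91.05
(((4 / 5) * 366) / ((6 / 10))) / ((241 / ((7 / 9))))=3416 / 2169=1.57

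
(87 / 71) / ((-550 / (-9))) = 783 / 39050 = 0.02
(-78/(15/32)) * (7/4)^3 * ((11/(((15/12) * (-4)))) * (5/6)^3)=245245/216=1135.39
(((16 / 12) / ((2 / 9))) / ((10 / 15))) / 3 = 3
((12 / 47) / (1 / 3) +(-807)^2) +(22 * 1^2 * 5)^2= 31177439 / 47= 663349.77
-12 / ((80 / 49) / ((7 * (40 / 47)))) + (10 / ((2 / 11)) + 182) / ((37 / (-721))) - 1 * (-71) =-7983896 / 1739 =-4591.08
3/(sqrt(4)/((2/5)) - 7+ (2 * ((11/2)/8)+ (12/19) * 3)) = 2.36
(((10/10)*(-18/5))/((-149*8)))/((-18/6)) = -3/2980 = -0.00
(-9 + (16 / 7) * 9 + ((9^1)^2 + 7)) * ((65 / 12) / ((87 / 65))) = 2944825 / 7308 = 402.96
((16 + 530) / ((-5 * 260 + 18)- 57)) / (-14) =3 / 103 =0.03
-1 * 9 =-9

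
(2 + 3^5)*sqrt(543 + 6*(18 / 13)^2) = 245*sqrt(93711) / 13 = 5769.23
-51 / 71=-0.72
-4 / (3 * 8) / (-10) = 1 / 60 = 0.02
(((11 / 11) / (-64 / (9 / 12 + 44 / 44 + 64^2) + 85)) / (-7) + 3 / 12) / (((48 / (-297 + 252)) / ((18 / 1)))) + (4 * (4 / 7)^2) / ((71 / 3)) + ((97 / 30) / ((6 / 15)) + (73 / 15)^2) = 137738367517039 / 4984636053600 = 27.63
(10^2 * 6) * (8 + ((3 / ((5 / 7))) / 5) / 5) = 24504 / 5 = 4900.80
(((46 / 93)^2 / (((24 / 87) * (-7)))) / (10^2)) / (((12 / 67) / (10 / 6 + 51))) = -81199913 / 217954800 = -0.37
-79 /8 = -9.88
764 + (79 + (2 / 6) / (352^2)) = 313353217 / 371712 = 843.00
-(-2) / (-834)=-1 / 417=-0.00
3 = 3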